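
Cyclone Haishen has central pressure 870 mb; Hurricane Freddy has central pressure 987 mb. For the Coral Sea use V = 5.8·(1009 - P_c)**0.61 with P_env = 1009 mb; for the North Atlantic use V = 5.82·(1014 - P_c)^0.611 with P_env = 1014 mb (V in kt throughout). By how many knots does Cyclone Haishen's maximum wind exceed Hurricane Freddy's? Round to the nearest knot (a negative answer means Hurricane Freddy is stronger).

Cyclone Haishen: ΔP = 139; V ≈ 5.8 × 139^0.61 ≈ 117.67 kt.
Hurricane Freddy: ΔP = 27; V ≈ 5.82 × 27^0.611 ≈ 43.60 kt.
Difference ≈ 117.67 − 43.60 = 74.07 → 74 kt.

74 kt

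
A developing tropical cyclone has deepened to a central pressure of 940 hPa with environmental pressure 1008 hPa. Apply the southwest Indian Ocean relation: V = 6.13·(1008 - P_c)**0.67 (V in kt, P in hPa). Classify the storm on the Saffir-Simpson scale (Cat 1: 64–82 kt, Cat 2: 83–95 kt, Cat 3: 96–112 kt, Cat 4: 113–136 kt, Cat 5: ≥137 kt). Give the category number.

3

ΔP = 1008 − 940 = 68 hPa.
V ≈ 6.13 × 68^0.67 = 6.13 × 16.90 ≈ 104 kt.
104 kt falls in the Category 3 band.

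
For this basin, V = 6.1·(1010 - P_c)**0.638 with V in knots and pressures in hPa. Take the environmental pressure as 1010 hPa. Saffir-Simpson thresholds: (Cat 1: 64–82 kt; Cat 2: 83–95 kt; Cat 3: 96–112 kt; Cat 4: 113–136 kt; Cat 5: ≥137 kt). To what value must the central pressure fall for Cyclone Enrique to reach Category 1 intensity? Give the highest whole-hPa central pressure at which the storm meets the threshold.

Category 1 begins at V = 64 kt.
Required ΔP = (64/6.1)^(1/0.638) = 10.492^1.567 ≈ 39.82 hPa.
P_c ≤ 1010 − 39.82 = 970.18, so the highest integer P_c is 970 hPa.

970 hPa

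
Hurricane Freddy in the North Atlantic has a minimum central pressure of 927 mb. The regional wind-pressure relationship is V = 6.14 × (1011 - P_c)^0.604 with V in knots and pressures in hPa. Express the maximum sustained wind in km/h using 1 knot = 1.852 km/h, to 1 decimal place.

ΔP = 1011 − 927 = 84 mb.
V ≈ 6.14 × 84^0.604 = 6.14 × 14.530 ≈ 89.214 kt.
89.214 × 1.852 ≈ 165.22 km/h → 165.2 km/h.

165.2 km/h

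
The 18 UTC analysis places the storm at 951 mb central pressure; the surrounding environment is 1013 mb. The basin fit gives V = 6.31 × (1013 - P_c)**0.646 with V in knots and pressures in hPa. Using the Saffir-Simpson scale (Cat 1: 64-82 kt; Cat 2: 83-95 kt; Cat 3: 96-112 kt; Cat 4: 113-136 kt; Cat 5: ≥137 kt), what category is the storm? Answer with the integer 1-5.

2

ΔP = 1013 − 951 = 62 mb.
V ≈ 6.31 × 62^0.646 = 6.31 × 14.38 ≈ 91 kt.
91 kt falls in the Category 2 band.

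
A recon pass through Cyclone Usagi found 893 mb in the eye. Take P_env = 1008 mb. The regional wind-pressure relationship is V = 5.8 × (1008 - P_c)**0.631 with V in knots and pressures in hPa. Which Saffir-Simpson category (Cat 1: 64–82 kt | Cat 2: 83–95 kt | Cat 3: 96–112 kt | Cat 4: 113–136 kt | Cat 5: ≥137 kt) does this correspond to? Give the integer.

4

ΔP = 1008 − 893 = 115 mb.
V ≈ 5.8 × 115^0.631 = 5.8 × 19.97 ≈ 116 kt.
116 kt falls in the Category 4 band.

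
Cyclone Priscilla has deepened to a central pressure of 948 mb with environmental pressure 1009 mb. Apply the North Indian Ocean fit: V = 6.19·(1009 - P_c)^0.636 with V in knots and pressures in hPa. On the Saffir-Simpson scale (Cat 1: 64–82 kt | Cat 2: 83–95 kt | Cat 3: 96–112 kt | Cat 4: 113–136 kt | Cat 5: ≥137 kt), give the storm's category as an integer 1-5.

ΔP = 1009 − 948 = 61 mb.
V ≈ 6.19 × 61^0.636 = 6.19 × 13.66 ≈ 85 kt.
85 kt falls in the Category 2 band.

2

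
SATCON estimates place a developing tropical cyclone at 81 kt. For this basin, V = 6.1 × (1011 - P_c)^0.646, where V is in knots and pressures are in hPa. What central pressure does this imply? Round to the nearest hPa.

ΔP = (V / 6.1)^(1/0.646) = (81/6.1)^1.548.
81/6.1 = 13.279; 13.279^1.548 ≈ 54.78 hPa.
P_c = 1011 − 54.78 = 956.22 ≈ 956 hPa.

956 hPa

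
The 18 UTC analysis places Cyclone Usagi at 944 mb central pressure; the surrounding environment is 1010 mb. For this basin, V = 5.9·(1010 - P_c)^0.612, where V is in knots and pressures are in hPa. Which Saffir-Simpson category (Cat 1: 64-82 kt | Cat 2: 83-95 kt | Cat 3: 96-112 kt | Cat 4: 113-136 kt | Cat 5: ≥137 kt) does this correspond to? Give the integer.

1

ΔP = 1010 − 944 = 66 mb.
V ≈ 5.9 × 66^0.612 = 5.9 × 12.99 ≈ 77 kt.
77 kt falls in the Category 1 band.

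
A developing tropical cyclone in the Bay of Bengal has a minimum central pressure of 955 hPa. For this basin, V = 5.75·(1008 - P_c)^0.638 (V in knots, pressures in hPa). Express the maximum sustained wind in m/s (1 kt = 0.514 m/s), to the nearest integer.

37 m/s

ΔP = 1008 − 955 = 53 hPa.
V ≈ 5.75 × 53^0.638 = 5.75 × 12.592 ≈ 72.403 kt.
72.403 × 0.514 ≈ 37.22 m/s → 37 m/s.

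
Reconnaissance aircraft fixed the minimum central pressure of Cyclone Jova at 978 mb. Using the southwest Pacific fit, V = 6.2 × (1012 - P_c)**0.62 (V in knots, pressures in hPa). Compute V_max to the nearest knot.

55 kt

ΔP = 1012 − 978 = 34 mb.
34^0.62 ≈ 8.903.
V ≈ 6.2 × 8.903 ≈ 55.2 kt.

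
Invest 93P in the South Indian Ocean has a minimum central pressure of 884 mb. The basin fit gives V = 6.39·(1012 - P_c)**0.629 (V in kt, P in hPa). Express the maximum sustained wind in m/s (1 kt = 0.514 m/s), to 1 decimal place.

69.5 m/s

ΔP = 1012 − 884 = 128 mb.
V ≈ 6.39 × 128^0.629 = 6.39 × 21.156 ≈ 135.187 kt.
135.187 × 0.514 ≈ 69.49 m/s → 69.5 m/s.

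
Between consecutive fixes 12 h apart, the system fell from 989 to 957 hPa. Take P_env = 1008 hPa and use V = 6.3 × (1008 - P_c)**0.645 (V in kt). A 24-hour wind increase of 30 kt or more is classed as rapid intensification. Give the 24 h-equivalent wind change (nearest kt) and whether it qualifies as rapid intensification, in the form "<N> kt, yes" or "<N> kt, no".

V₁: ΔP = 19, V ≈ 6.3 × 19^0.645 ≈ 42.09 kt.
V₂: ΔP = 51, V ≈ 6.3 × 51^0.645 ≈ 79.57 kt.
ΔV over 12 h = 37.48 kt → 24 h equivalent = 37.48 × 24/12 ≈ 74.96 kt.
75 kt ≥ 30 kt ⇒ rapid intensification.

75 kt, yes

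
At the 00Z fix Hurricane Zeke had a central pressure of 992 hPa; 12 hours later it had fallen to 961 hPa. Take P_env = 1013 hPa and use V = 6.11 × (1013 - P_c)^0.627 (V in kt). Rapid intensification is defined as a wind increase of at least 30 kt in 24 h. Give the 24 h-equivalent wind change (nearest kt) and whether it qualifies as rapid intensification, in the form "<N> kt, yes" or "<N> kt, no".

V₁: ΔP = 21, V ≈ 6.11 × 21^0.627 ≈ 41.22 kt.
V₂: ΔP = 52, V ≈ 6.11 × 52^0.627 ≈ 72.77 kt.
ΔV over 12 h = 31.55 kt → 24 h equivalent = 31.55 × 24/12 ≈ 63.10 kt.
63 kt ≥ 30 kt ⇒ rapid intensification.

63 kt, yes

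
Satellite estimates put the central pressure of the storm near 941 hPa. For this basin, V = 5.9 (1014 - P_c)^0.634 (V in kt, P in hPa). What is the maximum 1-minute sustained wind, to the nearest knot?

ΔP = 1014 − 941 = 73 hPa.
73^0.634 ≈ 15.183.
V ≈ 5.9 × 15.183 ≈ 89.6 kt.

90 kt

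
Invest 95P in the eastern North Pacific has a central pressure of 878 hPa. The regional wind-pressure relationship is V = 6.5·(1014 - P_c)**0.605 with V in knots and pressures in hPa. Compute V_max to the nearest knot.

ΔP = 1014 − 878 = 136 hPa.
136^0.605 ≈ 19.534.
V ≈ 6.5 × 19.534 ≈ 127.0 kt.

127 kt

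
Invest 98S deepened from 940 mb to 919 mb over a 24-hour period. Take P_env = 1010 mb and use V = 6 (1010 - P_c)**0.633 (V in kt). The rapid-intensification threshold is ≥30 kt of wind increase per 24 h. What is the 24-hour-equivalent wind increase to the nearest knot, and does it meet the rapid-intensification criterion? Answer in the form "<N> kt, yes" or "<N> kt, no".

16 kt, no

V₁: ΔP = 70, V ≈ 6 × 70^0.633 ≈ 88.33 kt.
V₂: ΔP = 91, V ≈ 6 × 91^0.633 ≈ 104.29 kt.
ΔV over 24 h = 15.96 kt → 24 h equivalent = 15.96 × 24/24 ≈ 15.96 kt.
16 kt < 30 kt ⇒ not rapid intensification.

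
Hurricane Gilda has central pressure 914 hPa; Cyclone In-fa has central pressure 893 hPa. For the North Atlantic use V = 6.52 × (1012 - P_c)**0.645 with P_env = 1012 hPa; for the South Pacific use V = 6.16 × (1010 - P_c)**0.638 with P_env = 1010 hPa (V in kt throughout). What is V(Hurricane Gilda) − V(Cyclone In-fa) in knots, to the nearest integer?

-3 kt

Hurricane Gilda: ΔP = 98; V ≈ 6.52 × 98^0.645 ≈ 125.48 kt.
Cyclone In-fa: ΔP = 117; V ≈ 6.16 × 117^0.638 ≈ 128.55 kt.
Difference ≈ 125.48 − 128.55 = -3.07 → -3 kt.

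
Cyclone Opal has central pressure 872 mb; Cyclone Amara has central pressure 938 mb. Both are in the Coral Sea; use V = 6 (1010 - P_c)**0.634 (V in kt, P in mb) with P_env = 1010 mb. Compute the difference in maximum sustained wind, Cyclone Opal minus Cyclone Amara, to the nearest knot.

Cyclone Opal: ΔP = 138; V ≈ 6 × 138^0.634 ≈ 136.41 kt.
Cyclone Amara: ΔP = 72; V ≈ 6 × 72^0.634 ≈ 90.30 kt.
Difference ≈ 136.41 − 90.30 = 46.11 → 46 kt.

46 kt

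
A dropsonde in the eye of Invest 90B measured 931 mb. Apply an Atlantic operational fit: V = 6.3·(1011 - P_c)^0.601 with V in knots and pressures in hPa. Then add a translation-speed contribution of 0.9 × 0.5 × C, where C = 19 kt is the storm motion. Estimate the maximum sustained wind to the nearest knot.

96 kt

ΔP = 1011 − 931 = 80 mb.
80^0.601 ≈ 13.924.
V ≈ 6.3 × 13.924 ≈ 87.7 kt.
Translation term: 0.9 × 0.5 × 19 = 8.55 kt.
Corrected V ≈ 96.25 kt → 96 kt.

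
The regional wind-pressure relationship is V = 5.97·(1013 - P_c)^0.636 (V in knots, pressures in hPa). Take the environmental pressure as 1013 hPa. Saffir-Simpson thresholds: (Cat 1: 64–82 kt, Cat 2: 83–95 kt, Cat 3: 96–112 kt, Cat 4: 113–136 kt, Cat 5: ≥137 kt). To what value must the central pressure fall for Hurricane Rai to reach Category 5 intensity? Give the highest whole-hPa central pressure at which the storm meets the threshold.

875 hPa

Category 5 begins at V = 137 kt.
Required ΔP = (137/5.97)^(1/0.636) = 22.948^1.572 ≈ 137.89 hPa.
P_c ≤ 1013 − 137.89 = 875.11, so the highest integer P_c is 875 hPa.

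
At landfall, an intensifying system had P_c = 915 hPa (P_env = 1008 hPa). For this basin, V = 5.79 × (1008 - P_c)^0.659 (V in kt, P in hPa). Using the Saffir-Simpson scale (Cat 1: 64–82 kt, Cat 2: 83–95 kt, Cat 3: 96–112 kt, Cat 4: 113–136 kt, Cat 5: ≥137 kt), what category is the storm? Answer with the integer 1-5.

4

ΔP = 1008 − 915 = 93 hPa.
V ≈ 5.79 × 93^0.659 = 5.79 × 19.83 ≈ 115 kt.
115 kt falls in the Category 4 band.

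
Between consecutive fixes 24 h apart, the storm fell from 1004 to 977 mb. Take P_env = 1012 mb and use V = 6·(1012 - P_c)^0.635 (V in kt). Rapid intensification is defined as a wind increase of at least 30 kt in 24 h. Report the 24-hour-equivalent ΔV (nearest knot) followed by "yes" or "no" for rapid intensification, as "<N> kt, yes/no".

V₁: ΔP = 8, V ≈ 6 × 8^0.635 ≈ 22.47 kt.
V₂: ΔP = 35, V ≈ 6 × 35^0.635 ≈ 57.36 kt.
ΔV over 24 h = 34.89 kt → 24 h equivalent = 34.89 × 24/24 ≈ 34.89 kt.
35 kt ≥ 30 kt ⇒ rapid intensification.

35 kt, yes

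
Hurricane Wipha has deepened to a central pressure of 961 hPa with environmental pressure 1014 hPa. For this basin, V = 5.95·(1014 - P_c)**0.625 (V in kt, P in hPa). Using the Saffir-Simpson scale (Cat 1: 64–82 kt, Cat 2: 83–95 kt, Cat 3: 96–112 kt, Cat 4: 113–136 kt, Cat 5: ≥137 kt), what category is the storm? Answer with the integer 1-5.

ΔP = 1014 − 961 = 53 hPa.
V ≈ 5.95 × 53^0.625 = 5.95 × 11.96 ≈ 71 kt.
71 kt falls in the Category 1 band.

1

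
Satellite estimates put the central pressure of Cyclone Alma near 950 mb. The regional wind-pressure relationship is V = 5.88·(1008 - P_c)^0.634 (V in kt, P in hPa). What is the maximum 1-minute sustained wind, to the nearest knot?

ΔP = 1008 − 950 = 58 mb.
58^0.634 ≈ 13.122.
V ≈ 5.88 × 13.122 ≈ 77.2 kt.

77 kt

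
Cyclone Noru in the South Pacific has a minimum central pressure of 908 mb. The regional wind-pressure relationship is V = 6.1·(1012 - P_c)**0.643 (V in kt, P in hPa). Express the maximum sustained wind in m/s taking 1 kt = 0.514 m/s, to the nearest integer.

ΔP = 1012 − 908 = 104 mb.
V ≈ 6.1 × 104^0.643 = 6.1 × 19.813 ≈ 120.860 kt.
120.860 × 0.514 ≈ 62.12 m/s → 62 m/s.

62 m/s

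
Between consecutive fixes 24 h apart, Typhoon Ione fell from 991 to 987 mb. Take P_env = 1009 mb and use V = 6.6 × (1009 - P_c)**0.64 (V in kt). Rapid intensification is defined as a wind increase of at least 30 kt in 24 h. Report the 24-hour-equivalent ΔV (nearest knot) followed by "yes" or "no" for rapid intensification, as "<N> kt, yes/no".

6 kt, no

V₁: ΔP = 18, V ≈ 6.6 × 18^0.64 ≈ 41.97 kt.
V₂: ΔP = 22, V ≈ 6.6 × 22^0.64 ≈ 47.72 kt.
ΔV over 24 h = 5.75 kt → 24 h equivalent = 5.75 × 24/24 ≈ 5.75 kt.
6 kt < 30 kt ⇒ not rapid intensification.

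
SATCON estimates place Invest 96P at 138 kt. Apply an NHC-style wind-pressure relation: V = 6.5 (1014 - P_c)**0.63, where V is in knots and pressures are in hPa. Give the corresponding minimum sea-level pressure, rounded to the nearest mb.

ΔP = (V / 6.5)^(1/0.63) = (138/6.5)^1.587.
138/6.5 = 21.231; 21.231^1.587 ≈ 127.73 mb.
P_c = 1014 − 127.73 = 886.27 ≈ 886 mb.

886 mb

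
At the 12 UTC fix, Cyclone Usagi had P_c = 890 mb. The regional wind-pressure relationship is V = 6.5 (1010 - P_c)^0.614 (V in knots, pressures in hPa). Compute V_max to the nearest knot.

ΔP = 1010 − 890 = 120 mb.
120^0.614 ≈ 18.907.
V ≈ 6.5 × 18.907 ≈ 122.9 kt.

123 kt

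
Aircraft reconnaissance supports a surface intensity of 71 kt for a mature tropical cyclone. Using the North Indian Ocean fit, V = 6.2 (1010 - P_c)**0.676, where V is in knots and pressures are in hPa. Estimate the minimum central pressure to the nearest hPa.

ΔP = (V / 6.2)^(1/0.676) = (71/6.2)^1.479.
71/6.2 = 11.452; 11.452^1.479 ≈ 36.84 hPa.
P_c = 1010 − 36.84 = 973.16 ≈ 973 hPa.

973 hPa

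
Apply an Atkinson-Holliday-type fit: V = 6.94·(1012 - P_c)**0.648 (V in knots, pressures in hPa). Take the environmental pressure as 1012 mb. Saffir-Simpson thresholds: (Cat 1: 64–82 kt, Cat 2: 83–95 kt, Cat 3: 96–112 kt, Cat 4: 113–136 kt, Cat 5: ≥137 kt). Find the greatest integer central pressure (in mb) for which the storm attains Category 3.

Category 3 begins at V = 96 kt.
Required ΔP = (96/6.94)^(1/0.648) = 13.833^1.543 ≈ 57.63 mb.
P_c ≤ 1012 − 57.63 = 954.37, so the highest integer P_c is 954 mb.

954 mb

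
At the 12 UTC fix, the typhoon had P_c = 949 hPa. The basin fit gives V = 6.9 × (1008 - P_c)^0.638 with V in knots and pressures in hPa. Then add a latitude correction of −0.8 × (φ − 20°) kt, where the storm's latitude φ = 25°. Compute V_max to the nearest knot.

ΔP = 1008 − 949 = 59 hPa.
59^0.638 ≈ 13.484.
V ≈ 6.9 × 13.484 ≈ 93.0 kt.
Latitude correction: −0.8 × (25 − 20) = -4 kt.
Corrected V ≈ 89 kt → 89 kt.

89 kt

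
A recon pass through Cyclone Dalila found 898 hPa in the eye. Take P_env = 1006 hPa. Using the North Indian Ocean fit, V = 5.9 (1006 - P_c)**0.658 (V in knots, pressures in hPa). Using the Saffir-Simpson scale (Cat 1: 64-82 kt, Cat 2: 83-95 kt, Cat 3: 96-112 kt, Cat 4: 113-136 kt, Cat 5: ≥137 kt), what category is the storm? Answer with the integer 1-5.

ΔP = 1006 − 898 = 108 hPa.
V ≈ 5.9 × 108^0.658 = 5.9 × 21.78 ≈ 128 kt.
128 kt falls in the Category 4 band.

4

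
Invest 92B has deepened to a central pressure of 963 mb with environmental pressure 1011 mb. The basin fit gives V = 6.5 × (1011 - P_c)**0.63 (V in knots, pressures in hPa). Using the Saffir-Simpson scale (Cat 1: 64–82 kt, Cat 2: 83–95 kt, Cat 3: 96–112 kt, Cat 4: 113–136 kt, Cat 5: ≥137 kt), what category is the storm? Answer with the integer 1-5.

ΔP = 1011 − 963 = 48 mb.
V ≈ 6.5 × 48^0.63 = 6.5 × 11.46 ≈ 74 kt.
74 kt falls in the Category 1 band.

1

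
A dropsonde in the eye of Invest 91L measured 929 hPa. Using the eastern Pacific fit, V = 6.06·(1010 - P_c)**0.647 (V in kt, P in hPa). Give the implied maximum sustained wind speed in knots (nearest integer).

104 kt

ΔP = 1010 − 929 = 81 hPa.
81^0.647 ≈ 17.171.
V ≈ 6.06 × 17.171 ≈ 104.1 kt.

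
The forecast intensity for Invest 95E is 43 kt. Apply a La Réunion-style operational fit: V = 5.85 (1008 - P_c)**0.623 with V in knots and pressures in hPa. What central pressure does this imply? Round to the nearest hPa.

ΔP = (V / 5.85)^(1/0.623) = (43/5.85)^1.605.
43/5.85 = 7.350; 7.350^1.605 ≈ 24.58 hPa.
P_c = 1008 − 24.58 = 983.42 ≈ 983 hPa.

983 hPa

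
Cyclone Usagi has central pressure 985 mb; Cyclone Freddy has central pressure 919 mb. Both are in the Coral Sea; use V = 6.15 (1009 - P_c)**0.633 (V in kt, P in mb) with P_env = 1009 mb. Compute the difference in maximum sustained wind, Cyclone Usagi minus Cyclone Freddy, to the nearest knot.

Cyclone Usagi: ΔP = 24; V ≈ 6.15 × 24^0.633 ≈ 45.98 kt.
Cyclone Freddy: ΔP = 90; V ≈ 6.15 × 90^0.633 ≈ 106.15 kt.
Difference ≈ 45.98 − 106.15 = -60.17 → -60 kt.

-60 kt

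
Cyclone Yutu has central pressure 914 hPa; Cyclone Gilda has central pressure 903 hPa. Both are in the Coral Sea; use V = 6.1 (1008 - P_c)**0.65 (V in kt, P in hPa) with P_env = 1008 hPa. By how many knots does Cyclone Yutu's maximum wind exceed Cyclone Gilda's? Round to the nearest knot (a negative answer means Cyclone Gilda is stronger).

-9 kt

Cyclone Yutu: ΔP = 94; V ≈ 6.1 × 94^0.65 ≈ 116.91 kt.
Cyclone Gilda: ΔP = 105; V ≈ 6.1 × 105^0.65 ≈ 125.63 kt.
Difference ≈ 116.91 − 125.63 = -8.72 → -9 kt.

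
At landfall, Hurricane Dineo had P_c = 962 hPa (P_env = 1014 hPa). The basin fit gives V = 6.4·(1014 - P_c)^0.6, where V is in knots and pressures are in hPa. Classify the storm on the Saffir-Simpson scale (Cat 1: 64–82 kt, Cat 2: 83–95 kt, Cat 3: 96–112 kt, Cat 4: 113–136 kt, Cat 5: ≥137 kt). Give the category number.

1

ΔP = 1014 − 962 = 52 hPa.
V ≈ 6.4 × 52^0.6 = 6.4 × 10.71 ≈ 69 kt.
69 kt falls in the Category 1 band.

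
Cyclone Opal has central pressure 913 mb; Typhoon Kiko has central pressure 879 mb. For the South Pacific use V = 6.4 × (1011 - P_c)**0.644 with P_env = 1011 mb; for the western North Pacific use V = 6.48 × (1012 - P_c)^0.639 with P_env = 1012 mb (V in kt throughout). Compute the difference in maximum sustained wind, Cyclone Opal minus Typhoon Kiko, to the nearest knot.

-25 kt

Cyclone Opal: ΔP = 98; V ≈ 6.4 × 98^0.644 ≈ 122.61 kt.
Typhoon Kiko: ΔP = 133; V ≈ 6.48 × 133^0.639 ≈ 147.47 kt.
Difference ≈ 122.61 − 147.47 = -24.86 → -25 kt.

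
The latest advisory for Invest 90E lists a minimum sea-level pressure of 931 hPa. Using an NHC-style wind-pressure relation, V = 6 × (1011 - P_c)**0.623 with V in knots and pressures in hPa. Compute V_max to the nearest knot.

92 kt

ΔP = 1011 − 931 = 80 hPa.
80^0.623 ≈ 15.333.
V ≈ 6 × 15.333 ≈ 92.0 kt.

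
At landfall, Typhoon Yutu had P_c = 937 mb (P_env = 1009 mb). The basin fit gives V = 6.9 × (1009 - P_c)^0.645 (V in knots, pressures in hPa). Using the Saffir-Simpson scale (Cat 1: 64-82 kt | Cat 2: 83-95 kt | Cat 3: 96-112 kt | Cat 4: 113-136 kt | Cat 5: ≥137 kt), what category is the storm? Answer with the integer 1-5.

3

ΔP = 1009 − 937 = 72 mb.
V ≈ 6.9 × 72^0.645 = 6.9 × 15.78 ≈ 109 kt.
109 kt falls in the Category 3 band.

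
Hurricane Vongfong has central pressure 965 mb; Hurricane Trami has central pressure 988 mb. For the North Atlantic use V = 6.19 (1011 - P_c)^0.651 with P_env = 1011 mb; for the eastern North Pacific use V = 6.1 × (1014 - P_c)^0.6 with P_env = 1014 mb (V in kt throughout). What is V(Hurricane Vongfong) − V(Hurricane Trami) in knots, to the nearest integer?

32 kt

Hurricane Vongfong: ΔP = 46; V ≈ 6.19 × 46^0.651 ≈ 74.84 kt.
Hurricane Trami: ΔP = 26; V ≈ 6.1 × 26^0.6 ≈ 43.08 kt.
Difference ≈ 74.84 − 43.08 = 31.76 → 32 kt.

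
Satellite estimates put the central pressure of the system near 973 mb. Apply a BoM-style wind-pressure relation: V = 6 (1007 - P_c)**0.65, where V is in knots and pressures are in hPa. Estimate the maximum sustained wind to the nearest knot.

59 kt

ΔP = 1007 − 973 = 34 mb.
34^0.65 ≈ 9.896.
V ≈ 6 × 9.896 ≈ 59.4 kt.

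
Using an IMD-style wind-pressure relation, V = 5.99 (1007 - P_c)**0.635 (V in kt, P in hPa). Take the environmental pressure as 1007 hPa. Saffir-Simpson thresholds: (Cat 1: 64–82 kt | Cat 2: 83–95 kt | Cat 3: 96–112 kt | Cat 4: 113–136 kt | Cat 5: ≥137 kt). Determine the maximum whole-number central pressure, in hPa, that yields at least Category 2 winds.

Category 2 begins at V = 83 kt.
Required ΔP = (83/5.99)^(1/0.635) = 13.856^1.575 ≈ 62.79 hPa.
P_c ≤ 1007 − 62.79 = 944.21, so the highest integer P_c is 944 hPa.

944 hPa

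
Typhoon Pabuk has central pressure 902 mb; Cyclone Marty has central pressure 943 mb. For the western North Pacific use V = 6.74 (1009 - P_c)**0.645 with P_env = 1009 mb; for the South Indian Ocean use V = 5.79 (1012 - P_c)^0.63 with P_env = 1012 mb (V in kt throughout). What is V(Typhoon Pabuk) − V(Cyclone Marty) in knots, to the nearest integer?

54 kt

Typhoon Pabuk: ΔP = 107; V ≈ 6.74 × 107^0.645 ≈ 137.28 kt.
Cyclone Marty: ΔP = 69; V ≈ 5.79 × 69^0.63 ≈ 83.40 kt.
Difference ≈ 137.28 − 83.40 = 53.88 → 54 kt.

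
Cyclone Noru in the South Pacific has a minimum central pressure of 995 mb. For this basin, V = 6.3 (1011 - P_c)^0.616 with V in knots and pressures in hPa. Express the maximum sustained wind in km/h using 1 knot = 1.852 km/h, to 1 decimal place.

ΔP = 1011 − 995 = 16 mb.
V ≈ 6.3 × 16^0.616 = 6.3 × 5.517 ≈ 34.760 kt.
34.760 × 1.852 ≈ 64.38 km/h → 64.4 km/h.

64.4 km/h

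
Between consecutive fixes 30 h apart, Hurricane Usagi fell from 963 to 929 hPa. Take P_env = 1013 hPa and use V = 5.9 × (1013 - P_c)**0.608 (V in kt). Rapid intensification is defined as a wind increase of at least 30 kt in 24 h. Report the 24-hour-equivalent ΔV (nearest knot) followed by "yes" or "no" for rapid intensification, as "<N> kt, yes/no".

V₁: ΔP = 50, V ≈ 5.9 × 50^0.608 ≈ 63.65 kt.
V₂: ΔP = 84, V ≈ 5.9 × 84^0.608 ≈ 87.26 kt.
ΔV over 30 h = 23.61 kt → 24 h equivalent = 23.61 × 24/30 ≈ 18.89 kt.
19 kt < 30 kt ⇒ not rapid intensification.

19 kt, no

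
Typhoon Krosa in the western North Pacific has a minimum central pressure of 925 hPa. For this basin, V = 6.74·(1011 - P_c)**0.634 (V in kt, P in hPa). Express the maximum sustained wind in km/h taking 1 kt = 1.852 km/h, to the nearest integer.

210 km/h

ΔP = 1011 − 925 = 86 hPa.
V ≈ 6.74 × 86^0.634 = 6.74 × 16.845 ≈ 113.536 kt.
113.536 × 1.852 ≈ 210.27 km/h → 210 km/h.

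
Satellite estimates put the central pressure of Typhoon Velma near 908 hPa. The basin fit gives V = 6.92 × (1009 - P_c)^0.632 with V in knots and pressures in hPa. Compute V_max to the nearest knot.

ΔP = 1009 − 908 = 101 hPa.
101^0.632 ≈ 18.481.
V ≈ 6.92 × 18.481 ≈ 127.9 kt.

128 kt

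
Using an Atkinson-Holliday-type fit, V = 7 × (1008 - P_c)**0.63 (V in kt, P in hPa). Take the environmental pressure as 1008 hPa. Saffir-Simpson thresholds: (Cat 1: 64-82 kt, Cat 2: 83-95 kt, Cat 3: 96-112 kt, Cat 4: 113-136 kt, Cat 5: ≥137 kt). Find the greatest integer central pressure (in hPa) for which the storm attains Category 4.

Category 4 begins at V = 113 kt.
Required ΔP = (113/7)^(1/0.63) = 16.143^1.587 ≈ 82.69 hPa.
P_c ≤ 1008 − 82.69 = 925.31, so the highest integer P_c is 925 hPa.

925 hPa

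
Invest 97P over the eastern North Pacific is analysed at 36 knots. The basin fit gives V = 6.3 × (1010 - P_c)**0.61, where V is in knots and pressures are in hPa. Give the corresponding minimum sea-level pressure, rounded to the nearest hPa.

993 hPa

ΔP = (V / 6.3)^(1/0.61) = (36/6.3)^1.639.
36/6.3 = 5.714; 5.714^1.639 ≈ 17.41 hPa.
P_c = 1010 − 17.41 = 992.59 ≈ 993 hPa.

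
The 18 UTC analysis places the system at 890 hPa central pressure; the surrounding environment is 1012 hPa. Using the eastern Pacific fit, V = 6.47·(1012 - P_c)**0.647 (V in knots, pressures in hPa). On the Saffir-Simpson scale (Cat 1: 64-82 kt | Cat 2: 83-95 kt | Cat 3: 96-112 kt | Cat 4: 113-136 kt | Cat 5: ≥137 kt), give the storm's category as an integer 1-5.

5

ΔP = 1012 − 890 = 122 hPa.
V ≈ 6.47 × 122^0.647 = 6.47 × 22.38 ≈ 145 kt.
145 kt falls in the Category 5 band.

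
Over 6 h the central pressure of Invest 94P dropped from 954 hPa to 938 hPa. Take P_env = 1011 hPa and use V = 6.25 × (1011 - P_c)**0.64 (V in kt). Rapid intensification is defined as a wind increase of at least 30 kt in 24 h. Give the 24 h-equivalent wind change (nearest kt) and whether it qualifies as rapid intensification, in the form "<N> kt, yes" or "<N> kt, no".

57 kt, yes

V₁: ΔP = 57, V ≈ 6.25 × 57^0.64 ≈ 83.11 kt.
V₂: ΔP = 73, V ≈ 6.25 × 73^0.64 ≈ 97.37 kt.
ΔV over 6 h = 14.26 kt → 24 h equivalent = 14.26 × 24/6 ≈ 57.04 kt.
57 kt ≥ 30 kt ⇒ rapid intensification.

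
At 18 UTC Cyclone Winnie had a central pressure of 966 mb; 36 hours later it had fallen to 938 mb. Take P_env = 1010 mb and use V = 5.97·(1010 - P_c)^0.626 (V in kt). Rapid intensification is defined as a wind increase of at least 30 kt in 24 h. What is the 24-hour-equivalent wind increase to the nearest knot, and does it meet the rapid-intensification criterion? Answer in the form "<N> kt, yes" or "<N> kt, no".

15 kt, no

V₁: ΔP = 44, V ≈ 5.97 × 44^0.626 ≈ 63.79 kt.
V₂: ΔP = 72, V ≈ 5.97 × 72^0.626 ≈ 86.83 kt.
ΔV over 36 h = 23.04 kt → 24 h equivalent = 23.04 × 24/36 ≈ 15.36 kt.
15 kt < 30 kt ⇒ not rapid intensification.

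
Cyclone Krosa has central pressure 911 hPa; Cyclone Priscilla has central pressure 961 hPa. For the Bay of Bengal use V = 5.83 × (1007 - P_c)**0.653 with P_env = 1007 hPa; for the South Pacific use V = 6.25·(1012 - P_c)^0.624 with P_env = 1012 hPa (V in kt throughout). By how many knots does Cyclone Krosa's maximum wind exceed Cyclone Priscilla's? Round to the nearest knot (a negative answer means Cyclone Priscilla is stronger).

42 kt

Cyclone Krosa: ΔP = 96; V ≈ 5.83 × 96^0.653 ≈ 114.84 kt.
Cyclone Priscilla: ΔP = 51; V ≈ 6.25 × 51^0.624 ≈ 72.68 kt.
Difference ≈ 114.84 − 72.68 = 42.16 → 42 kt.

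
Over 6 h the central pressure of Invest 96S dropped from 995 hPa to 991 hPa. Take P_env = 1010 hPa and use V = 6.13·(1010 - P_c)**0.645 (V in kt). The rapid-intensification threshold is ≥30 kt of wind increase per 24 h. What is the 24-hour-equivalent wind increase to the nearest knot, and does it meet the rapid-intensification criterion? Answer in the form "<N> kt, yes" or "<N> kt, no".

V₁: ΔP = 15, V ≈ 6.13 × 15^0.645 ≈ 35.16 kt.
V₂: ΔP = 19, V ≈ 6.13 × 19^0.645 ≈ 40.95 kt.
ΔV over 6 h = 5.79 kt → 24 h equivalent = 5.79 × 24/6 ≈ 23.16 kt.
23 kt < 30 kt ⇒ not rapid intensification.

23 kt, no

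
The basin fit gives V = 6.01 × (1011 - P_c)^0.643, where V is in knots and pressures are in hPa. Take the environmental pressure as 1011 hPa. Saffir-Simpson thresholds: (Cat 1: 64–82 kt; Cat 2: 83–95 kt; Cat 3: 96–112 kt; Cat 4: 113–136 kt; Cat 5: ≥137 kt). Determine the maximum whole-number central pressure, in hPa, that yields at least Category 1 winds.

971 hPa

Category 1 begins at V = 64 kt.
Required ΔP = (64/6.01)^(1/0.643) = 10.649^1.555 ≈ 39.60 hPa.
P_c ≤ 1011 − 39.60 = 971.40, so the highest integer P_c is 971 hPa.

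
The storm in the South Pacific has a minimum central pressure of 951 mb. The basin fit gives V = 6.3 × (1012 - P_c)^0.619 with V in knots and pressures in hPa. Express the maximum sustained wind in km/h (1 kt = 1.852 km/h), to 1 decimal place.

148.6 km/h

ΔP = 1012 − 951 = 61 mb.
V ≈ 6.3 × 61^0.619 = 6.3 × 12.739 ≈ 80.253 kt.
80.253 × 1.852 ≈ 148.63 km/h → 148.6 km/h.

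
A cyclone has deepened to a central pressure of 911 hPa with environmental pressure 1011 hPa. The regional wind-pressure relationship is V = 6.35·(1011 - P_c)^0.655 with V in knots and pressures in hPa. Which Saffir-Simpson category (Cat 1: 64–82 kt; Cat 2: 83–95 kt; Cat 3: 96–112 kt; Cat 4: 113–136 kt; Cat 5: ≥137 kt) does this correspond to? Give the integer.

4

ΔP = 1011 − 911 = 100 hPa.
V ≈ 6.35 × 100^0.655 = 6.35 × 20.42 ≈ 130 kt.
130 kt falls in the Category 4 band.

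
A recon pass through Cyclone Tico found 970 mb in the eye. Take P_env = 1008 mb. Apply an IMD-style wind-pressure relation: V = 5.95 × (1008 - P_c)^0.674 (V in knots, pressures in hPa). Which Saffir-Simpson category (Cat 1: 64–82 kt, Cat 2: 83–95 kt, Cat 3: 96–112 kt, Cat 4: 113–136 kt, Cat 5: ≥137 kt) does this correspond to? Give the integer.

ΔP = 1008 − 970 = 38 mb.
V ≈ 5.95 × 38^0.674 = 5.95 × 11.61 ≈ 69 kt.
69 kt falls in the Category 1 band.

1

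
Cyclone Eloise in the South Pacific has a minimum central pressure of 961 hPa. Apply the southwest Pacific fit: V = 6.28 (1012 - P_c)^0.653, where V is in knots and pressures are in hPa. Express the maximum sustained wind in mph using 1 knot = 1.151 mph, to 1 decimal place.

94.2 mph

ΔP = 1012 − 961 = 51 hPa.
V ≈ 6.28 × 51^0.653 = 6.28 × 13.033 ≈ 81.847 kt.
81.847 × 1.151 ≈ 94.21 mph → 94.2 mph.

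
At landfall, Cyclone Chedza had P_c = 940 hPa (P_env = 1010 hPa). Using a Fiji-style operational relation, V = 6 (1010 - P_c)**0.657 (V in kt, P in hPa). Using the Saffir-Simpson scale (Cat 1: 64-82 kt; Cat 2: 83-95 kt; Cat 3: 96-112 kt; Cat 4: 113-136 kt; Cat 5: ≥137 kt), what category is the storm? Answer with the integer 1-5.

ΔP = 1010 − 940 = 70 hPa.
V ≈ 6 × 70^0.657 = 6 × 16.30 ≈ 98 kt.
98 kt falls in the Category 3 band.

3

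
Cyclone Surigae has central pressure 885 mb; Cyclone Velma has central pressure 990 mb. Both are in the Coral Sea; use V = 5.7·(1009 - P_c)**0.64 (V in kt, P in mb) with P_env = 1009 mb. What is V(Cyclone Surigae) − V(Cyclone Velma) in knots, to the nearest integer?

Cyclone Surigae: ΔP = 124; V ≈ 5.7 × 124^0.64 ≈ 124.64 kt.
Cyclone Velma: ΔP = 19; V ≈ 5.7 × 19^0.64 ≈ 37.52 kt.
Difference ≈ 124.64 − 37.52 = 87.12 → 87 kt.

87 kt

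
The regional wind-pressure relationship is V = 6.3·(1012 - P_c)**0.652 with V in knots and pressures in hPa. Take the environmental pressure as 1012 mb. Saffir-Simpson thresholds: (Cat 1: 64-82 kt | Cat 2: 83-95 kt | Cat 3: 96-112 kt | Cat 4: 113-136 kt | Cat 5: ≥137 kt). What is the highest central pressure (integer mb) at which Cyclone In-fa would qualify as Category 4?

Category 4 begins at V = 113 kt.
Required ΔP = (113/6.3)^(1/0.652) = 17.937^1.534 ≈ 83.74 mb.
P_c ≤ 1012 − 83.74 = 928.26, so the highest integer P_c is 928 mb.

928 mb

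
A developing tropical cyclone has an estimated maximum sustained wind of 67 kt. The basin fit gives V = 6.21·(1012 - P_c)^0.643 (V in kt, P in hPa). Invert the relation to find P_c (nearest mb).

972 mb

ΔP = (V / 6.21)^(1/0.643) = (67/6.21)^1.555.
67/6.21 = 10.789; 10.789^1.555 ≈ 40.41 mb.
P_c = 1012 − 40.41 = 971.59 ≈ 972 mb.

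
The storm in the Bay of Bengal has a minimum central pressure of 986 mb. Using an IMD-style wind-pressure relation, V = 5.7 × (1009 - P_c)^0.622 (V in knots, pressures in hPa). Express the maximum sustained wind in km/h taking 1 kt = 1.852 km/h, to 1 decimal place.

74.2 km/h

ΔP = 1009 − 986 = 23 mb.
V ≈ 5.7 × 23^0.622 = 5.7 × 7.031 ≈ 40.075 kt.
40.075 × 1.852 ≈ 74.22 km/h → 74.2 km/h.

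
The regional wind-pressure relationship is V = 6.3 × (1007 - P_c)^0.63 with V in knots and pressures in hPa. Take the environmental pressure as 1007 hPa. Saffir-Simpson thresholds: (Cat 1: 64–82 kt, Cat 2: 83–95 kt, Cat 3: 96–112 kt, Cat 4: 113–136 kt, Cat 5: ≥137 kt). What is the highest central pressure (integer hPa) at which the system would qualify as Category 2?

Category 2 begins at V = 83 kt.
Required ΔP = (83/6.3)^(1/0.63) = 13.175^1.587 ≈ 59.89 hPa.
P_c ≤ 1007 − 59.89 = 947.11, so the highest integer P_c is 947 hPa.

947 hPa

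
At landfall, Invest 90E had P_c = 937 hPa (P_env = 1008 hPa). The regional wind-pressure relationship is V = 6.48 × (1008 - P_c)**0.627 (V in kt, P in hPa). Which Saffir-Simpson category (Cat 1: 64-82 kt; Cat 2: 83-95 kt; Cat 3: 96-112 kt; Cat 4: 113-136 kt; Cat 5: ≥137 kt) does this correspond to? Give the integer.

2

ΔP = 1008 − 937 = 71 hPa.
V ≈ 6.48 × 71^0.627 = 6.48 × 14.48 ≈ 94 kt.
94 kt falls in the Category 2 band.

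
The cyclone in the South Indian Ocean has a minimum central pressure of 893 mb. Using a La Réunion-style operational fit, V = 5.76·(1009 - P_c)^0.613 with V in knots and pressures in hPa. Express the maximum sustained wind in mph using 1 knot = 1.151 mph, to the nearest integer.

122 mph

ΔP = 1009 − 893 = 116 mb.
V ≈ 5.76 × 116^0.613 = 5.76 × 18.429 ≈ 106.154 kt.
106.154 × 1.151 ≈ 122.18 mph → 122 mph.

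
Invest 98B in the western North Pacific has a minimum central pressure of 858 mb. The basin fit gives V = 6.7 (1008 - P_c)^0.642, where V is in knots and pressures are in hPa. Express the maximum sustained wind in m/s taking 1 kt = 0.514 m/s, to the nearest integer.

86 m/s

ΔP = 1008 − 858 = 150 mb.
V ≈ 6.7 × 150^0.642 = 6.7 × 24.949 ≈ 167.157 kt.
167.157 × 0.514 ≈ 85.92 m/s → 86 m/s.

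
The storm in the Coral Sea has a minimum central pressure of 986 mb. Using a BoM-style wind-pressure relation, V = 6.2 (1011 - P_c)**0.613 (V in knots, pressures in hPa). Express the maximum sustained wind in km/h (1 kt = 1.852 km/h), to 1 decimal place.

82.6 km/h

ΔP = 1011 − 986 = 25 mb.
V ≈ 6.2 × 25^0.613 = 6.2 × 7.193 ≈ 44.599 kt.
44.599 × 1.852 ≈ 82.60 km/h → 82.6 km/h.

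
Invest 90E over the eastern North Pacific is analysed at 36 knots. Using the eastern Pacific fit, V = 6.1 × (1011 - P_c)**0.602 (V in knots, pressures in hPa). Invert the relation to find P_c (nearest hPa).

ΔP = (V / 6.1)^(1/0.602) = (36/6.1)^1.661.
36/6.1 = 5.902; 5.902^1.661 ≈ 19.08 hPa.
P_c = 1011 − 19.08 = 991.92 ≈ 992 hPa.

992 hPa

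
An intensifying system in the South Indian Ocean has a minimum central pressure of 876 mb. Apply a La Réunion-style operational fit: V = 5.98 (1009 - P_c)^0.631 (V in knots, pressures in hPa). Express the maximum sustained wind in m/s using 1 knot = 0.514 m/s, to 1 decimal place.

ΔP = 1009 − 876 = 133 mb.
V ≈ 5.98 × 133^0.631 = 5.98 × 21.885 ≈ 130.873 kt.
130.873 × 0.514 ≈ 67.27 m/s → 67.3 m/s.

67.3 m/s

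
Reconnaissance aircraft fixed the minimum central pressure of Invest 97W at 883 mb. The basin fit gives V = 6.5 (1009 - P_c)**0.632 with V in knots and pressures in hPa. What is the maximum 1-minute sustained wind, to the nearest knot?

ΔP = 1009 − 883 = 126 mb.
126^0.632 ≈ 21.254.
V ≈ 6.5 × 21.254 ≈ 138.1 kt.

138 kt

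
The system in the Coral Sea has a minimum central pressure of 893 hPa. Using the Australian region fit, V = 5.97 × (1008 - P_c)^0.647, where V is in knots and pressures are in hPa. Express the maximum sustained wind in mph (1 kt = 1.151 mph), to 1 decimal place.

ΔP = 1008 − 893 = 115 hPa.
V ≈ 5.97 × 115^0.647 = 5.97 × 21.541 ≈ 128.601 kt.
128.601 × 1.151 ≈ 148.02 mph → 148.0 mph.

148.0 mph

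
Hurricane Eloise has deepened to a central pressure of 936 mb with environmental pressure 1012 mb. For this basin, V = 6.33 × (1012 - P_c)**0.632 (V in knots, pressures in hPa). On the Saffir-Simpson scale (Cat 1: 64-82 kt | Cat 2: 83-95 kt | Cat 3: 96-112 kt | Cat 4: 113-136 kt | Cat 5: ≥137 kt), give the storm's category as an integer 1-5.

3

ΔP = 1012 − 936 = 76 mb.
V ≈ 6.33 × 76^0.632 = 6.33 × 15.44 ≈ 98 kt.
98 kt falls in the Category 3 band.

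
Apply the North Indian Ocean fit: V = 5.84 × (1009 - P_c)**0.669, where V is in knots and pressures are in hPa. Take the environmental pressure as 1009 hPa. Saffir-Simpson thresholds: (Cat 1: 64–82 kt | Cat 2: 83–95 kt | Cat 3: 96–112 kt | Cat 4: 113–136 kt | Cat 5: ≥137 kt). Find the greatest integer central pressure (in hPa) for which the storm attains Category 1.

Category 1 begins at V = 64 kt.
Required ΔP = (64/5.84)^(1/0.669) = 10.959^1.495 ≈ 35.83 hPa.
P_c ≤ 1009 − 35.83 = 973.17, so the highest integer P_c is 973 hPa.

973 hPa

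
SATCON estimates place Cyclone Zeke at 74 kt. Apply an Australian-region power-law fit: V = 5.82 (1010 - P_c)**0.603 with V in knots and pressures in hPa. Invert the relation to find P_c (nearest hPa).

942 hPa

ΔP = (V / 5.82)^(1/0.603) = (74/5.82)^1.658.
74/5.82 = 12.715; 12.715^1.658 ≈ 67.82 hPa.
P_c = 1010 − 67.82 = 942.18 ≈ 942 hPa.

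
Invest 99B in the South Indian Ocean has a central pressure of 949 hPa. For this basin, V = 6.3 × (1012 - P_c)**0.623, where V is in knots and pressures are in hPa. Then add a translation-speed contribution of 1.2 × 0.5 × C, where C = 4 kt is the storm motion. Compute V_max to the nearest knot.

86 kt

ΔP = 1012 − 949 = 63 hPa.
63^0.623 ≈ 13.213.
V ≈ 6.3 × 13.213 ≈ 83.2 kt.
Translation term: 1.2 × 0.5 × 4 = 2.4 kt.
Corrected V ≈ 85.6 kt → 86 kt.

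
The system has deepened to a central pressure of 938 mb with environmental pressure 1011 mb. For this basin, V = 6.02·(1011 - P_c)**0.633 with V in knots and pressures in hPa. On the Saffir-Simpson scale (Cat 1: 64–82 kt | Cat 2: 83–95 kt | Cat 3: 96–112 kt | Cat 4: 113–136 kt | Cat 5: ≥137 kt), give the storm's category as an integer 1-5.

ΔP = 1011 − 938 = 73 mb.
V ≈ 6.02 × 73^0.633 = 6.02 × 15.12 ≈ 91 kt.
91 kt falls in the Category 2 band.

2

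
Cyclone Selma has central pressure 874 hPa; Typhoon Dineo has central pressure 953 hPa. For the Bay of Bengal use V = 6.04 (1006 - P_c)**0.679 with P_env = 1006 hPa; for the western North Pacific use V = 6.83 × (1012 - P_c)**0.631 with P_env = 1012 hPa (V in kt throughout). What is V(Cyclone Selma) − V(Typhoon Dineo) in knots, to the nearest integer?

Cyclone Selma: ΔP = 132; V ≈ 6.04 × 132^0.679 ≈ 166.31 kt.
Typhoon Dineo: ΔP = 59; V ≈ 6.83 × 59^0.631 ≈ 89.50 kt.
Difference ≈ 166.31 − 89.50 = 76.81 → 77 kt.

77 kt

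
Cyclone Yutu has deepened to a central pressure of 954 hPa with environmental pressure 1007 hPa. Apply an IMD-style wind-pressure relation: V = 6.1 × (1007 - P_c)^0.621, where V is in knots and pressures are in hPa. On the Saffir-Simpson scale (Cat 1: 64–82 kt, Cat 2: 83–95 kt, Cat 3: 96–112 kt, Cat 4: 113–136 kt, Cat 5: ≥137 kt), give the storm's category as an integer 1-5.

ΔP = 1007 − 954 = 53 hPa.
V ≈ 6.1 × 53^0.621 = 6.1 × 11.77 ≈ 72 kt.
72 kt falls in the Category 1 band.

1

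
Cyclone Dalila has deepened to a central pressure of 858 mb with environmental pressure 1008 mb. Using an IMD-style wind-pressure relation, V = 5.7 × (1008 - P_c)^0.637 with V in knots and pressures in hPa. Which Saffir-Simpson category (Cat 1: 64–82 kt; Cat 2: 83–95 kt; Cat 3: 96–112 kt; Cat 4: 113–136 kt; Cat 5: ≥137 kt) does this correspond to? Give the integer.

ΔP = 1008 − 858 = 150 mb.
V ≈ 5.7 × 150^0.637 = 5.7 × 24.33 ≈ 139 kt.
139 kt falls in the Category 5 band.

5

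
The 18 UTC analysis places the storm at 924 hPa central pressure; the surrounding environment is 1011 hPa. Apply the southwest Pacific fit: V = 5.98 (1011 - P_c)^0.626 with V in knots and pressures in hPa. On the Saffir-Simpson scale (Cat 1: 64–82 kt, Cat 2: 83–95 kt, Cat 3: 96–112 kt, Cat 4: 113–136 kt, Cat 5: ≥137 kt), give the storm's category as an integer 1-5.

3

ΔP = 1011 − 924 = 87 hPa.
V ≈ 5.98 × 87^0.626 = 5.98 × 16.37 ≈ 98 kt.
98 kt falls in the Category 3 band.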